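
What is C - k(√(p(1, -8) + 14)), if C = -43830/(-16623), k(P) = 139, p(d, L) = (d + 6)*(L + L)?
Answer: -251863/1847 ≈ -136.36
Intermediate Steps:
p(d, L) = 2*L*(6 + d) (p(d, L) = (6 + d)*(2*L) = 2*L*(6 + d))
C = 4870/1847 (C = -43830*(-1/16623) = 4870/1847 ≈ 2.6367)
C - k(√(p(1, -8) + 14)) = 4870/1847 - 1*139 = 4870/1847 - 139 = -251863/1847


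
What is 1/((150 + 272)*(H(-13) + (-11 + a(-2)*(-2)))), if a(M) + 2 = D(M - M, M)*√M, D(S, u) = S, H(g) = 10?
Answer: 1/1266 ≈ 0.00078989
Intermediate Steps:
a(M) = -2 (a(M) = -2 + (M - M)*√M = -2 + 0*√M = -2 + 0 = -2)
1/((150 + 272)*(H(-13) + (-11 + a(-2)*(-2)))) = 1/((150 + 272)*(10 + (-11 - 2*(-2)))) = 1/(422*(10 + (-11 + 4))) = 1/(422*(10 - 7)) = 1/(422*3) = 1/1266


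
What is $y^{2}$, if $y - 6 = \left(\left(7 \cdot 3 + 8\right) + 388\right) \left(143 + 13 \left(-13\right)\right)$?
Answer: $117418896$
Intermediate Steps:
$y = -10836$ ($y = 6 + \left(\left(7 \cdot 3 + 8\right) + 388\right) \left(143 + 13 \left(-13\right)\right) = 6 + \left(\left(21 + 8\right) + 388\right) \left(143 - 169\right) = 6 + \left(29 + 388\right) \left(-26\right) = 6 + 417 \left(-26\right) = 6 - 10842 = -10836$)
$y^{2} = \left(-10836\right)^{2} = 117418896$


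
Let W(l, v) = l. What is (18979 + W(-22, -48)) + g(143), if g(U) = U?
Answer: 19100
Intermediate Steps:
(18979 + W(-22, -48)) + g(143) = (18979 - 22) + 143 = 18957 + 143 = 19100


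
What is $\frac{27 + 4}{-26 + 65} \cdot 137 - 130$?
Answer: $- \frac{823}{39} \approx -21.103$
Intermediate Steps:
$\frac{27 + 4}{-26 + 65} \cdot 137 - 130 = \frac{31}{39} \cdot 137 - 130 = \frac{4247}{39} - 130 = - \frac{823}{39}$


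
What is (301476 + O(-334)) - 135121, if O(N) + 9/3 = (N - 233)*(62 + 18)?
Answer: 120992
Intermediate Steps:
O(N) = -18643 + 80*N (O(N) = -3 + (N - 233)*(62 + 18) = -3 + (-233 + N)*80 = -3 + (-18640 + 80*N) = -18643 + 80*N)
(301476 + O(-334)) - 135121 = (301476 + (-18643 + 80*(-334))) - 135121 = (301476 + (-18643 - 26720)) - 135121 = (301476 - 45363) - 135121 = 256113 - 135121 = 120992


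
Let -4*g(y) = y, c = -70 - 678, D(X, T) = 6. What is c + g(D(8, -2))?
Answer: -1499/2 ≈ -749.50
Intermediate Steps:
c = -748
g(y) = -y/4
c + g(D(8, -2)) = -748 - 1/4*6 = -748 - 3/2 = -1499/2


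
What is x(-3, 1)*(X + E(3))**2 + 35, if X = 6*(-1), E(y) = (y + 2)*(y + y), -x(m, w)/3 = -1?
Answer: 1763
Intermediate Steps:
x(m, w) = 3 (x(m, w) = -3*(-1) = 3)
E(y) = 2*y*(2 + y) (E(y) = (2 + y)*(2*y) = 2*y*(2 + y))
X = -6
x(-3, 1)*(X + E(3))**2 + 35 = 3*(-6 + 2*3*(2 + 3))**2 + 35 = 3*(-6 + 2*3*5)**2 + 35 = 3*(-6 + 30)**2 + 35 = 3*24**2 + 35 = 3*576 + 35 = 1728 + 35 = 1763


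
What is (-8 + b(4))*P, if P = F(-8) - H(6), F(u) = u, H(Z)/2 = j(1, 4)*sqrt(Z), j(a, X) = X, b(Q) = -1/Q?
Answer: 66 + 66*sqrt(6) ≈ 227.67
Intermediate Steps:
H(Z) = 8*sqrt(Z) (H(Z) = 2*(4*sqrt(Z)) = 8*sqrt(Z))
P = -8 - 8*sqrt(6) ≈ -27.596
(-8 + b(4))*P = (-8 - 1/4)*(-8 - 8*sqrt(6)) = -33*(-8 - 8*sqrt(6))/4 = 66 + 66*sqrt(6)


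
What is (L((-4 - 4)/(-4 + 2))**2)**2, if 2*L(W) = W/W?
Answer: 1/16 ≈ 0.062500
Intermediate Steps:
L(W) = 1/2 (L(W) = (W/W)/2 = (1/2)*1 = 1/2)
(L((-4 - 4)/(-4 + 2))**2)**2 = ((1/2)**2)**2 = (1/4)**2 = 1/16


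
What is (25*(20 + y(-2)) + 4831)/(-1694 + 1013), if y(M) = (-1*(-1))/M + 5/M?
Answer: -1752/227 ≈ -7.7181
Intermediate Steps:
y(M) = 6/M (y(M) = 1/M + 5/M = 6/M)
(25*(20 + y(-2)) + 4831)/(-1694 + 1013) = (25*(20 + 6/(-2)) + 4831)/(-1694 + 1013) = (25*(20 + 6*(-1/2)) + 4831)/(-681) = (25*(20 - 3) + 4831)*(-1/681) = (25*17 + 4831)*(-1/681) = (425 + 4831)*(-1/681) = 5256*(-1/681) = -1752/227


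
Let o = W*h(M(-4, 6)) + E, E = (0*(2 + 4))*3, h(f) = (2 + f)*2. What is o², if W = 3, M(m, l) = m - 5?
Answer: 1764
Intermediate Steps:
M(m, l) = -5 + m
h(f) = 4 + 2*f
E = 0 (E = (0*6)*3 = 0*3 = 0)
o = -42 (o = 3*(4 + 2*(-5 - 4)) + 0 = 3*(4 + 2*(-9)) + 0 = 3*(4 - 18) + 0 = 3*(-14) + 0 = -42 + 0 = -42)
o² = (-42)² = 1764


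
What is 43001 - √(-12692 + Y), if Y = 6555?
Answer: 43001 - 19*I*√17 ≈ 43001.0 - 78.339*I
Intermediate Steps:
43001 - √(-12692 + Y) = 43001 - √(-12692 + 6555) = 43001 - √(-6137) = 43001 - 19*I*√17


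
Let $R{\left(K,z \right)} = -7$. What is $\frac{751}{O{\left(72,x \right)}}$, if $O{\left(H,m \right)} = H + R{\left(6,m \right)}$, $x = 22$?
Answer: $\frac{751}{65} \approx 11.554$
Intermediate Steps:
$O{\left(H,m \right)} = -7 + H$ ($O{\left(H,m \right)} = H - 7 = -7 + H$)
$\frac{751}{O{\left(72,x \right)}} = \frac{751}{-7 + 72} = \frac{751}{65}$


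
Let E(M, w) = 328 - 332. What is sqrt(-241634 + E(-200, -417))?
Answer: I*sqrt(241638) ≈ 491.57*I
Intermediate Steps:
E(M, w) = -4
sqrt(-241634 + E(-200, -417)) = sqrt(-241634 - 4) = sqrt(-241638) = I*sqrt(241638)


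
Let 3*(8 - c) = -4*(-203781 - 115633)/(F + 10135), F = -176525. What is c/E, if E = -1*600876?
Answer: -658877/37492409115 ≈ -1.7574e-5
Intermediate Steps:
E = -600876
c = 2635508/249585 (c = 8 - (-4)*(-203781 - 115633)/(-176525 + 10135)/3 = 8 - (-4)*(-319414/(-166390))/3 = 8 - (-4)*(-319414*(-1/166390))/3 = 8 - (-4)*159707/(3*83195) = 8 - ⅓*(-638828/83195) = 8 + 638828/249585 = 2635508/249585 ≈ 10.560)
c/E = (2635508/249585)/(-600876) = (2635508/249585)*(-1/600876) = -658877/37492409115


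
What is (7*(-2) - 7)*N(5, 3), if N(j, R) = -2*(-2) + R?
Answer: -147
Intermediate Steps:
N(j, R) = 4 + R
(7*(-2) - 7)*N(5, 3) = (7*(-2) - 7)*(4 + 3) = (-14 - 7)*7 = -21*7 = -147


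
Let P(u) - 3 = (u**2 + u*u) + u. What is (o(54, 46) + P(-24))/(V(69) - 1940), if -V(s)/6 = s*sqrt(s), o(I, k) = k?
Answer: 570845/2015681 - 243639*sqrt(69)/4031362 ≈ -0.21882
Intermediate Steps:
V(s) = -6*s**(3/2) (V(s) = -6*s*sqrt(s) = -6*s**(3/2))
P(u) = 3 + u + 2*u**2 (P(u) = 3 + ((u**2 + u*u) + u) = 3 + ((u**2 + u**2) + u) = 3 + (2*u**2 + u) = 3 + (u + 2*u**2) = 3 + u + 2*u**2)
(o(54, 46) + P(-24))/(V(69) - 1940) = (46 + (3 - 24 + 2*(-24)**2))/(-414*sqrt(69) - 1940) = (46 + (3 - 24 + 2*576))/(-414*sqrt(69) - 1940) = (46 + (3 - 24 + 1152))/(-414*sqrt(69) - 1940) = (46 + 1131)/(-1940 - 414*sqrt(69)) = 1177/(-1940 - 414*sqrt(69))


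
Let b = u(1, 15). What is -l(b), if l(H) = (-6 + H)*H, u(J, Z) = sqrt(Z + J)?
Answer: 8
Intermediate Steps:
u(J, Z) = sqrt(J + Z)
b = 4 (b = sqrt(1 + 15) = sqrt(16) = 4)
l(H) = H*(-6 + H)
-l(b) = -4*(-6 + 4) = -4*(-2) = -1*(-8) = 8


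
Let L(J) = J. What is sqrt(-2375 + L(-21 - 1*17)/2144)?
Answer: 3*I*sqrt(18953697)/268 ≈ 48.734*I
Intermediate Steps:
sqrt(-2375 + L(-21 - 1*17)/2144) = sqrt(-2375 + (-21 - 1*17)/2144) = sqrt(-2375 + (-21 - 17)*(1/2144)) = sqrt(-2375 - 38*1/2144) = sqrt(-2375 - 19/1072) = sqrt(-2546019/1072) = 3*I*sqrt(18953697)/268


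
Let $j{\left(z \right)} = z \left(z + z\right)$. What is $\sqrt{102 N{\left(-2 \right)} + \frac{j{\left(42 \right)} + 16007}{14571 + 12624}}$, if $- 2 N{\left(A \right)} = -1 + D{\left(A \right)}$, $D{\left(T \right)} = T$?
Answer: $\frac{\sqrt{92804214}}{777} \approx 12.398$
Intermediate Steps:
$N{\left(A \right)} = \frac{1}{2} - \frac{A}{2}$ ($N{\left(A \right)} = - \frac{-1 + A}{2} = \frac{1}{2} - \frac{A}{2}$)
$j{\left(z \right)} = 2 z^{2}$ ($j{\left(z \right)} = z 2 z = 2 z^{2}$)
$\sqrt{102 N{\left(-2 \right)} + \frac{j{\left(42 \right)} + 16007}{14571 + 12624}} = \sqrt{102 \left(\frac{1}{2} - -1\right) + \frac{2 \cdot 42^{2} + 16007}{14571 + 12624}} = \sqrt{102 \left(\frac{1}{2} + 1\right) + \frac{2 \cdot 1764 + 16007}{27195}} = \sqrt{102 \cdot \frac{3}{2} + \left(3528 + 16007\right) \frac{1}{27195}} = \sqrt{153 + 19535 \cdot \frac{1}{27195}} = \sqrt{153 + \frac{3907}{5439}} = \sqrt{\frac{836074}{5439}} = \frac{\sqrt{92804214}}{777}$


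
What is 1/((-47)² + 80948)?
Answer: 1/83157 ≈ 1.2025e-5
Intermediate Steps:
1/((-47)² + 80948) = 1/(2209 + 80948) = 1/83157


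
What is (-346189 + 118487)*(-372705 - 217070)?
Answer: 134292947050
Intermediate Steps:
(-346189 + 118487)*(-372705 - 217070) = -227702*(-589775) = 134292947050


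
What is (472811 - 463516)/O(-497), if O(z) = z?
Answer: -9295/497 ≈ -18.702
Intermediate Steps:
(472811 - 463516)/O(-497) = (472811 - 463516)/(-497) = 9295*(-1/497) = -9295/497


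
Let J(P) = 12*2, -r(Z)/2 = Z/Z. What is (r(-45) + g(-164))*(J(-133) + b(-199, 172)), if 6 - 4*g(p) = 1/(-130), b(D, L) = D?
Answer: 9065/104 ≈ 87.163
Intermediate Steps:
r(Z) = -2 (r(Z) = -2*Z/Z = -2*1 = -2)
J(P) = 24
g(p) = 781/520 (g(p) = 3/2 - ¼/(-130) = 3/2 - ¼*(-1/130) = 3/2 + 1/520 = 781/520)
(r(-45) + g(-164))*(J(-133) + b(-199, 172)) = (-2 + 781/520)*(24 - 199) = -259/520*(-175) = 9065/104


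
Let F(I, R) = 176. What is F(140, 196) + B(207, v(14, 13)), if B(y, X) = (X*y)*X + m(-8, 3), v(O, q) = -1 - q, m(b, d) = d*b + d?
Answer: 40727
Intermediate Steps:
m(b, d) = d + b*d (m(b, d) = b*d + d = d + b*d)
B(y, X) = -21 + y*X**2 (B(y, X) = (X*y)*X + 3*(1 - 8) = y*X**2 + 3*(-7) = y*X**2 - 21 = -21 + y*X**2)
F(140, 196) + B(207, v(14, 13)) = 176 + (-21 + 207*(-1 - 1*13)**2) = 176 + (-21 + 207*(-1 - 13)**2) = 176 + (-21 + 207*(-14)**2) = 176 + (-21 + 207*196) = 176 + (-21 + 40572) = 176 + 40551 = 40727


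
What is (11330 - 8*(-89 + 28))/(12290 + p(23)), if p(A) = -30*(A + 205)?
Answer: 5909/2725 ≈ 2.1684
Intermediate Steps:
p(A) = -6150 - 30*A (p(A) = -30*(205 + A) = -6150 - 30*A)
(11330 - 8*(-89 + 28))/(12290 + p(23)) = (11330 - 8*(-89 + 28))/(12290 + (-6150 - 30*23)) = (11330 - 8*(-61))/(12290 + (-6150 - 690)) = (11330 + 488)/(12290 - 6840) = 11818/5450 = 11818*(1/5450) = 5909/2725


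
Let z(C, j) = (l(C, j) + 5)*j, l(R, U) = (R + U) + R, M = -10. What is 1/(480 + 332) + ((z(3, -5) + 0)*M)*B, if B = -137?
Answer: -33373199/812 ≈ -41100.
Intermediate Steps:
l(R, U) = U + 2*R
z(C, j) = j*(5 + j + 2*C) (z(C, j) = ((j + 2*C) + 5)*j = (5 + j + 2*C)*j = j*(5 + j + 2*C))
1/(480 + 332) + ((z(3, -5) + 0)*M)*B = 1/(480 + 332) + ((-5*(5 - 5 + 2*3) + 0)*(-10))*(-137) = 1/812 + ((-5*(5 - 5 + 6) + 0)*(-10))*(-137) = 1/812 + ((-5*6 + 0)*(-10))*(-137) = 1/812 + ((-30 + 0)*(-10))*(-137) = 1/812 - 30*(-10)*(-137) = 1/812 + 300*(-137) = 1/812 - 41100 = -33373199/812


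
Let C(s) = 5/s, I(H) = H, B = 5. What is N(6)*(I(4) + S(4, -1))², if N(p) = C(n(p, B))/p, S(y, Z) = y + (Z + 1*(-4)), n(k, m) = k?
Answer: 5/4 ≈ 1.2500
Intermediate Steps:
S(y, Z) = -4 + Z + y (S(y, Z) = y + (Z - 4) = y + (-4 + Z) = -4 + Z + y)
N(p) = 5/p² (N(p) = (5/p)/p = 5/p²)
N(6)*(I(4) + S(4, -1))² = (5/6²)*(4 + (-4 - 1 + 4))² = (5*(1/36))*(4 - 1)² = (5/36)*3² = (5/36)*9 = 5/4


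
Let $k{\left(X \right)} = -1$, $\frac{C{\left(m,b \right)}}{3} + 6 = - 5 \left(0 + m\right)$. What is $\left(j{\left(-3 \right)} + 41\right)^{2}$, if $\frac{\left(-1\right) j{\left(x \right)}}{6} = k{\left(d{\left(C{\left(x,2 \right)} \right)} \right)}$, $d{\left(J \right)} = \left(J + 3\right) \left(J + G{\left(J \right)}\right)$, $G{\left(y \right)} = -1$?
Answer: $2209$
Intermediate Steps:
$C{\left(m,b \right)} = -18 - 15 m$ ($C{\left(m,b \right)} = -18 + 3 \left(- 5 \left(0 + m\right)\right) = -18 + 3 \left(- 5 m\right) = -18 - 15 m$)
$d{\left(J \right)} = \left(-1 + J\right) \left(3 + J\right)$ ($d{\left(J \right)} = \left(J + 3\right) \left(J - 1\right) = \left(3 + J\right) \left(-1 + J\right) = \left(-1 + J\right) \left(3 + J\right)$)
$j{\left(x \right)} = 6$ ($j{\left(x \right)} = \left(-6\right) \left(-1\right) = 6$)
$\left(j{\left(-3 \right)} + 41\right)^{2} = \left(6 + 41\right)^{2} = 47^{2} = 2209$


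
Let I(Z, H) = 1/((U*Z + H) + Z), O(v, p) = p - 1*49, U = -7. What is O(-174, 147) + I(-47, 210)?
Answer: 48217/492 ≈ 98.002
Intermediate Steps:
O(v, p) = -49 + p (O(v, p) = p - 49 = -49 + p)
I(Z, H) = 1/(H - 6*Z) (I(Z, H) = 1/((-7*Z + H) + Z) = 1/((H - 7*Z) + Z) = 1/(H - 6*Z))
O(-174, 147) + I(-47, 210) = (-49 + 147) + 1/(210 - 6*(-47)) = 98 + 1/(210 + 282) = 98 + 1/492 = 48217/492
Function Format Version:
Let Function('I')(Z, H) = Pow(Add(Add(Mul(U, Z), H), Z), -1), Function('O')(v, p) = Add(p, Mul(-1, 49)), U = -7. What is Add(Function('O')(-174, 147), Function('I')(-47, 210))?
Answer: Rational(48217, 492) ≈ 98.002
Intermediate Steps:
Function('O')(v, p) = Add(-49, p) (Function('O')(v, p) = Add(p, -49) = Add(-49, p))
Function('I')(Z, H) = Pow(Add(H, Mul(-6, Z)), -1) (Function('I')(Z, H) = Pow(Add(Add(Mul(-7, Z), H), Z), -1) = Pow(Add(Add(H, Mul(-7, Z)), Z), -1) = Pow(Add(H, Mul(-6, Z)), -1))
Add(Function('O')(-174, 147), Function('I')(-47, 210)) = Add(Add(-49, 147), Pow(Add(210, Mul(-6, -47)), -1)) = Add(98, Pow(Add(210, 282), -1)) = Add(98, Pow(492, -1)) = Add(98, Rational(1, 492)) = Rational(48217, 492)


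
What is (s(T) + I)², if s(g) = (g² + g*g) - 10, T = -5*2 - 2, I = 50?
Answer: 107584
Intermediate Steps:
T = -12 (T = -10 - 2 = -12)
s(g) = -10 + 2*g² (s(g) = (g² + g²) - 10 = 2*g² - 10 = -10 + 2*g²)
(s(T) + I)² = ((-10 + 2*(-12)²) + 50)² = ((-10 + 2*144) + 50)² = ((-10 + 288) + 50)² = (278 + 50)² = 328² = 107584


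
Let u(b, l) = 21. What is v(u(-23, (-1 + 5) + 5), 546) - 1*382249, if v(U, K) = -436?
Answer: -382685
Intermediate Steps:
v(u(-23, (-1 + 5) + 5), 546) - 1*382249 = -436 - 1*382249 = -436 - 382249 = -382685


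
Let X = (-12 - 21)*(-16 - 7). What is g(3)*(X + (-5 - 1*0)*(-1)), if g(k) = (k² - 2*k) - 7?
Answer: -3056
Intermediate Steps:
X = 759 (X = -33*(-23) = 759)
g(k) = -7 + k² - 2*k
g(3)*(X + (-5 - 1*0)*(-1)) = (-7 + 3² - 2*3)*(759 + (-5 - 1*0)*(-1)) = (-7 + 9 - 6)*(759 + (-5 + 0)*(-1)) = -4*(759 - 5*(-1)) = -4*(759 + 5) = -4*764 = -3056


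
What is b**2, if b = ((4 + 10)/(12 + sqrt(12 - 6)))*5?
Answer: 61250/1587 - 9800*sqrt(6)/1587 ≈ 23.469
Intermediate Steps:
b = 70/(12 + sqrt(6)) (b = (14/(12 + sqrt(6)))*5 = 70/(12 + sqrt(6)) ≈ 4.8445)
b**2 = (140/23 - 35*sqrt(6)/69)**2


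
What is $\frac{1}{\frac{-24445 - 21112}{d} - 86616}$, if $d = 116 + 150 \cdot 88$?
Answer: $- \frac{13316}{1153424213} \approx -1.1545 \cdot 10^{-5}$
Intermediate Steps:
$d = 13316$ ($d = 116 + 13200 = 13316$)
$\frac{1}{\frac{-24445 - 21112}{d} - 86616} = \frac{1}{\frac{-24445 - 21112}{13316} - 86616} = \frac{1}{\left(-24445 - 21112\right) \frac{1}{13316} - 86616} = \frac{1}{\left(-45557\right) \frac{1}{13316} - 86616} = \frac{1}{- \frac{45557}{13316} - 86616} = \frac{1}{- \frac{1153424213}{13316}} = - \frac{13316}{1153424213}$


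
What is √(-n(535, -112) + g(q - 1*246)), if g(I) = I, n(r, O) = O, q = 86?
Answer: 4*I*√3 ≈ 6.9282*I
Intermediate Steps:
√(-n(535, -112) + g(q - 1*246)) = √(-1*(-112) + (86 - 1*246)) = √(112 + (86 - 246)) = √(112 - 160) = √(-48) = 4*I*√3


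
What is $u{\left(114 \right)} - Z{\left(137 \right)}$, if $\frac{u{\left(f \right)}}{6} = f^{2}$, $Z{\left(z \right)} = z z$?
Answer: $59207$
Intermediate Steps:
$Z{\left(z \right)} = z^{2}$
$u{\left(f \right)} = 6 f^{2}$
$u{\left(114 \right)} - Z{\left(137 \right)} = 6 \cdot 114^{2} - 137^{2} = 6 \cdot 12996 - 18769 = 77976 - 18769 = 59207$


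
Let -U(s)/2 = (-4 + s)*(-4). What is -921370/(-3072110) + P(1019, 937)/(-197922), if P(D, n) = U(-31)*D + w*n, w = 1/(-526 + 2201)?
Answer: 177364426715243/101846391032850 ≈ 1.7415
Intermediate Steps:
U(s) = -32 + 8*s (U(s) = -2*(-4 + s)*(-4) = -2*(16 - 4*s) = -32 + 8*s)
w = 1/1675 ≈ 0.00059702
P(D, n) = -280*D + n/1675 (P(D, n) = (-32 + 8*(-31))*D + n/1675 = (-32 - 248)*D + n/1675 = -280*D + n/1675)
-921370/(-3072110) + P(1019, 937)/(-197922) = -921370/(-3072110) + (-280*1019 + (1/1675)*937)/(-197922) = -921370*(-1/3072110) + (-285320 + 937/1675)*(-1/197922) = 92137/307211 - 477910063/1675*(-1/197922) = 92137/307211 + 477910063/331519350 = 177364426715243/101846391032850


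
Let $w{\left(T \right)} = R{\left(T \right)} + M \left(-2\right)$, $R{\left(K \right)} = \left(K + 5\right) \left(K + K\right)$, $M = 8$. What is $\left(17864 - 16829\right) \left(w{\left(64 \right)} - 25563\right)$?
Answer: $-17333145$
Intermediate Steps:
$R{\left(K \right)} = 2 K \left(5 + K\right)$ ($R{\left(K \right)} = \left(5 + K\right) 2 K = 2 K \left(5 + K\right)$)
$w{\left(T \right)} = -16 + 2 T \left(5 + T\right)$ ($w{\left(T \right)} = 2 T \left(5 + T\right) + 8 \left(-2\right) = 2 T \left(5 + T\right) - 16 = -16 + 2 T \left(5 + T\right)$)
$\left(17864 - 16829\right) \left(w{\left(64 \right)} - 25563\right) = \left(17864 - 16829\right) \left(\left(-16 + 2 \cdot 64 \left(5 + 64\right)\right) - 25563\right) = 1035 \left(\left(-16 + 2 \cdot 64 \cdot 69\right) - 25563\right) = 1035 \left(\left(-16 + 8832\right) - 25563\right) = 1035 \left(8816 - 25563\right) = 1035 \left(-16747\right) = -17333145$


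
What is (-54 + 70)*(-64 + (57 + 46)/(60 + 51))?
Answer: -112016/111 ≈ -1009.2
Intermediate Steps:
(-54 + 70)*(-64 + (57 + 46)/(60 + 51)) = 16*(-64 + 103/111) = 16*(-7001/111) = -112016/111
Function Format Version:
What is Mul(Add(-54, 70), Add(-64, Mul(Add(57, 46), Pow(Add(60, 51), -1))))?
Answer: Rational(-112016, 111) ≈ -1009.2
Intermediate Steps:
Mul(Add(-54, 70), Add(-64, Mul(Add(57, 46), Pow(Add(60, 51), -1)))) = Mul(16, Add(-64, Mul(103, Pow(111, -1)))) = Mul(16, Add(-64, Mul(103, Rational(1, 111)))) = Mul(16, Add(-64, Rational(103, 111))) = Mul(16, Rational(-7001, 111)) = Rational(-112016, 111)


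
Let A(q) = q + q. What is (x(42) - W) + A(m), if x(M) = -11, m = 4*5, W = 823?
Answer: -794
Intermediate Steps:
m = 20
A(q) = 2*q
(x(42) - W) + A(m) = (-11 - 1*823) + 2*20 = (-11 - 823) + 40 = -834 + 40 = -794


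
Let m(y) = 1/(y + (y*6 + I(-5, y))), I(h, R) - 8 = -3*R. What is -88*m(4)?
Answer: -11/3 ≈ -3.6667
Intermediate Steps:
I(h, R) = 8 - 3*R
m(y) = 1/(8 + 4*y) (m(y) = 1/(y + (y*6 + (8 - 3*y))) = 1/(y + (6*y + (8 - 3*y))) = 1/(y + (8 + 3*y)) = 1/(8 + 4*y))
-88*m(4) = -22/(2 + 4) = -22/6 = -88*1/24 = -11/3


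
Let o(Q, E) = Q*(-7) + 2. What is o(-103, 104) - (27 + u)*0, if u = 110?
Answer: 723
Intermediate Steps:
o(Q, E) = 2 - 7*Q (o(Q, E) = -7*Q + 2 = 2 - 7*Q)
o(-103, 104) - (27 + u)*0 = (2 - 7*(-103)) - (27 + 110)*0 = (2 + 721) - 137*0 = 723 - 1*0 = 723 + 0 = 723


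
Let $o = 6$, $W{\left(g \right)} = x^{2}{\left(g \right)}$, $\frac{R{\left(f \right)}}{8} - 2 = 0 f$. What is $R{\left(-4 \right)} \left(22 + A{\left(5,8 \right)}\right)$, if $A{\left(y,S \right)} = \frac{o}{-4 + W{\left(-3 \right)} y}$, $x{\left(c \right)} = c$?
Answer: $\frac{14528}{41} \approx 354.34$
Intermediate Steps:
$R{\left(f \right)} = 16$ ($R{\left(f \right)} = 16 + 8 \cdot 0 f = 16 + 8 \cdot 0 = 16 + 0 = 16$)
$W{\left(g \right)} = g^{2}$
$A{\left(y,S \right)} = \frac{6}{-4 + 9 y}$ ($A{\left(y,S \right)} = \frac{6}{-4 + \left(-3\right)^{2} y} = \frac{6}{-4 + 9 y}$)
$R{\left(-4 \right)} \left(22 + A{\left(5,8 \right)}\right) = 16 \left(22 + \frac{6}{-4 + 9 \cdot 5}\right) = 16 \left(22 + \frac{6}{-4 + 45}\right) = 16 \left(22 + \frac{6}{41}\right) = 16 \cdot \frac{908}{41} = \frac{14528}{41}$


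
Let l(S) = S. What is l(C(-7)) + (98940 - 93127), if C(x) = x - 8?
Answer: 5798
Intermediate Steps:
C(x) = -8 + x
l(C(-7)) + (98940 - 93127) = (-8 - 7) + (98940 - 93127) = -15 + 5813 = 5798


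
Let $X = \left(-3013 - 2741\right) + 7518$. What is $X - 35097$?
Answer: $-33333$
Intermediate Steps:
$X = 1764$ ($X = -5754 + 7518 = 1764$)
$X - 35097 = 1764 - 35097 = -33333$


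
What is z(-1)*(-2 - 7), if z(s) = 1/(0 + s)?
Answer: 9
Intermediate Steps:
z(s) = 1/s
z(-1)*(-2 - 7) = (-2 - 7)/(-1) = -1*(-9) = 9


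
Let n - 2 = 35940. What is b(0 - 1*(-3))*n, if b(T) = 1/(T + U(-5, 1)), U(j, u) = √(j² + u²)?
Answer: -107826/17 + 35942*√26/17 ≈ 4437.8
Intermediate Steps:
n = 35942 (n = 2 + 35940 = 35942)
b(T) = 1/(T + √26) (b(T) = 1/(T + √((-5)² + 1²)) = 1/(T + √(25 + 1)) = 1/(T + √26))
b(0 - 1*(-3))*n = 35942/((0 - 1*(-3)) + √26) = 35942/((0 + 3) + √26) = 35942/(3 + √26)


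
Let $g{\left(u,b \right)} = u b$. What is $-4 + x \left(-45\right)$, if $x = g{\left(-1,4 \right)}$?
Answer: $176$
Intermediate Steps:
$g{\left(u,b \right)} = b u$
$x = -4$ ($x = 4 \left(-1\right) = -4$)
$-4 + x \left(-45\right) = -4 - -180 = -4 + 180 = 176$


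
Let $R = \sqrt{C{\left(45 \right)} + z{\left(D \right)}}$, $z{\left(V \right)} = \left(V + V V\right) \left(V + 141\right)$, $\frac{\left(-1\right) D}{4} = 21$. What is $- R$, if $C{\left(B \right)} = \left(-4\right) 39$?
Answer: $- 8 \sqrt{6207} \approx -630.28$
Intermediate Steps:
$C{\left(B \right)} = -156$
$D = -84$ ($D = \left(-4\right) 21 = -84$)
$z{\left(V \right)} = \left(141 + V\right) \left(V + V^{2}\right)$ ($z{\left(V \right)} = \left(V + V^{2}\right) \left(141 + V\right) = \left(141 + V\right) \left(V + V^{2}\right)$)
$R = 8 \sqrt{6207}$ ($R = \sqrt{-156 - 84 \left(141 + \left(-84\right)^{2} + 142 \left(-84\right)\right)} = \sqrt{-156 - 84 \left(141 + 7056 - 11928\right)} = \sqrt{-156 - -397404} = \sqrt{-156 + 397404} = \sqrt{397248} = 8 \sqrt{6207} \approx 630.28$)
$- R = - 8 \sqrt{6207}$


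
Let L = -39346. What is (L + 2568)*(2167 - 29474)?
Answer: 1004296846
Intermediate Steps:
(L + 2568)*(2167 - 29474) = (-39346 + 2568)*(2167 - 29474) = -36778*(-27307) = 1004296846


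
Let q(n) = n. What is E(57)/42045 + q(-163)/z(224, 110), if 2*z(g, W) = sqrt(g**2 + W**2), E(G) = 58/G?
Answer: 58/2396565 - 163*sqrt(15569)/15569 ≈ -1.3063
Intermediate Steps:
z(g, W) = sqrt(W**2 + g**2)/2 (z(g, W) = sqrt(g**2 + W**2)/2 = sqrt(W**2 + g**2)/2)
E(57)/42045 + q(-163)/z(224, 110) = (58/57)/42045 - 163*2/sqrt(110**2 + 224**2) = (58*(1/57))*(1/42045) - 163*2/sqrt(12100 + 50176) = (58/57)*(1/42045) - 163*sqrt(15569)/15569 = 58/2396565 - 163*sqrt(15569)/15569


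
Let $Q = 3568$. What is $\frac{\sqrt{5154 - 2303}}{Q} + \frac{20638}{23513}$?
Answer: $\frac{20638}{23513} + \frac{\sqrt{2851}}{3568} \approx 0.89269$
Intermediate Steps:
$\frac{\sqrt{5154 - 2303}}{Q} + \frac{20638}{23513} = \frac{\sqrt{5154 - 2303}}{3568} + \frac{20638}{23513} = \sqrt{2851} \cdot \frac{1}{3568} + 20638 \cdot \frac{1}{23513} = \frac{\sqrt{2851}}{3568} + \frac{20638}{23513} = \frac{20638}{23513} + \frac{\sqrt{2851}}{3568}$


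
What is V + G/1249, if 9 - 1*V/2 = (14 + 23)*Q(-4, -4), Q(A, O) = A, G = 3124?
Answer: 395310/1249 ≈ 316.50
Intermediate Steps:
V = 314 (V = 18 - 2*(14 + 23)*(-4) = 18 - 74*(-4) = 18 - 2*(-148) = 18 + 296 = 314)
V + G/1249 = 314 + 3124/1249 = 395310/1249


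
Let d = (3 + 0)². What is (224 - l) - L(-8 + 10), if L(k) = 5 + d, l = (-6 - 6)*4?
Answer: 258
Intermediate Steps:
l = -48 (l = -12*4 = -48)
d = 9 (d = 3² = 9)
L(k) = 14 (L(k) = 5 + 9 = 14)
(224 - l) - L(-8 + 10) = (224 - 1*(-48)) - 1*14 = (224 + 48) - 14 = 272 - 14 = 258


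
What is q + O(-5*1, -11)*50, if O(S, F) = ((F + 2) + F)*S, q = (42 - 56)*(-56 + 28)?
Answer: 5392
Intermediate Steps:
q = 392 (q = -14*(-28) = 392)
O(S, F) = S*(2 + 2*F) (O(S, F) = ((2 + F) + F)*S = (2 + 2*F)*S = S*(2 + 2*F))
q + O(-5*1, -11)*50 = 392 + (2*(-5*1)*(1 - 11))*50 = 392 + (2*(-5)*(-10))*50 = 392 + 100*50 = 392 + 5000 = 5392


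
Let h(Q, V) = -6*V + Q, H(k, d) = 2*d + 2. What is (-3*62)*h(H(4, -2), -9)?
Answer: -9672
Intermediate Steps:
H(k, d) = 2 + 2*d
h(Q, V) = Q - 6*V
(-3*62)*h(H(4, -2), -9) = (-3*62)*((2 + 2*(-2)) - 6*(-9)) = -186*((2 - 4) + 54) = -186*(-2 + 54) = -186*52 = -9672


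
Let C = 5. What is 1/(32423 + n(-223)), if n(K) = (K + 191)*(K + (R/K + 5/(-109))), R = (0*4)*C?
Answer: 109/4312091 ≈ 2.5278e-5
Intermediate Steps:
R = 0 (R = (0*4)*5 = 0*5 = 0)
n(K) = (191 + K)*(-5/109 + K) (n(K) = (K + 191)*(K + (0/K + 5/(-109))) = (191 + K)*(K + (0 + 5*(-1/109))) = (191 + K)*(K + (0 - 5/109)) = (191 + K)*(K - 5/109) = (191 + K)*(-5/109 + K))
1/(32423 + n(-223)) = 1/(32423 + (-955/109 + (-223)**2 + (20814/109)*(-223))) = 1/(32423 + (-955/109 + 49729 - 4641522/109)) = 1/(32423 + 777984/109) = 1/(4312091/109) = 109/4312091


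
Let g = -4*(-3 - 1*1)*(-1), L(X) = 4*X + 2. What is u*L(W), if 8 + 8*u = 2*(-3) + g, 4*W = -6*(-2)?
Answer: -105/2 ≈ -52.500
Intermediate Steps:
W = 3 (W = (-6*(-2))/4 = (¼)*12 = 3)
L(X) = 2 + 4*X
g = -16 (g = -4*(-3 - 1)*(-1) = -4*(-4)*(-1) = 16*(-1) = -16)
u = -15/4 (u = -1 + (2*(-3) - 16)/8 = -1 + (-6 - 16)/8 = -1 + (⅛)*(-22) = -1 - 11/4 = -15/4 ≈ -3.7500)
u*L(W) = -15*(2 + 4*3)/4 = -15*(2 + 12)/4 = -15/4*14 = -105/2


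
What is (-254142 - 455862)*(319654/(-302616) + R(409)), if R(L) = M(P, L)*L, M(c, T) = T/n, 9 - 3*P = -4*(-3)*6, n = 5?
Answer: -1497525906153971/63045 ≈ -2.3753e+10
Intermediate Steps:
P = -21 (P = 3 - (-4*(-3))*6/3 = 3 - 4*6 = 3 - ⅓*72 = 3 - 24 = -21)
M(c, T) = T/5
R(L) = L²/5 (R(L) = (L/5)*L = L²/5)
(-254142 - 455862)*(319654/(-302616) + R(409)) = (-254142 - 455862)*(319654/(-302616) + (⅕)*409²) = -710004*(319654*(-1/302616) + (⅕)*167281) = -710004*(-159827/151308 + 167281/5) = -710004*25310154413/756540 = -1497525906153971/63045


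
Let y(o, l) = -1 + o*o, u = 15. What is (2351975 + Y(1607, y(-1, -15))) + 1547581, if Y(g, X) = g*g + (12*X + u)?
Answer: 6482020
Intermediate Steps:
y(o, l) = -1 + o²
Y(g, X) = 15 + g² + 12*X (Y(g, X) = g*g + (12*X + 15) = g² + (15 + 12*X) = 15 + g² + 12*X)
(2351975 + Y(1607, y(-1, -15))) + 1547581 = (2351975 + (15 + 1607² + 12*(-1 + (-1)²))) + 1547581 = (2351975 + (15 + 2582449 + 12*(-1 + 1))) + 1547581 = (2351975 + (15 + 2582449 + 12*0)) + 1547581 = (2351975 + (15 + 2582449 + 0)) + 1547581 = (2351975 + 2582464) + 1547581 = 4934439 + 1547581 = 6482020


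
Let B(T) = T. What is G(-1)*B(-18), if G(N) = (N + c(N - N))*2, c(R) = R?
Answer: 36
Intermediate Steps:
G(N) = 2*N (G(N) = (N + (N - N))*2 = (N + 0)*2 = N*2 = 2*N)
G(-1)*B(-18) = (2*(-1))*(-18) = -2*(-18) = 36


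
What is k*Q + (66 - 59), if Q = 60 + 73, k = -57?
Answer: -7574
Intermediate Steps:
Q = 133
k*Q + (66 - 59) = -57*133 + (66 - 59) = -7581 + 7 = -7574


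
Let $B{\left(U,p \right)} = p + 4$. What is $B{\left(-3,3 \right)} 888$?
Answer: $6216$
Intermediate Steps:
$B{\left(U,p \right)} = 4 + p$
$B{\left(-3,3 \right)} 888 = \left(4 + 3\right) 888 = 7 \cdot 888 = 6216$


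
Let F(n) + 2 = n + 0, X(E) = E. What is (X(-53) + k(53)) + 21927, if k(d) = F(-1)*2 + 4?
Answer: 21872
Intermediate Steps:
F(n) = -2 + n (F(n) = -2 + (n + 0) = -2 + n)
k(d) = -2 (k(d) = (-2 - 1)*2 + 4 = -3*2 + 4 = -6 + 4 = -2)
(X(-53) + k(53)) + 21927 = (-53 - 2) + 21927 = -55 + 21927 = 21872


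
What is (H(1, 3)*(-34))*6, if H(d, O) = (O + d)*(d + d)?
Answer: -1632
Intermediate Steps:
H(d, O) = 2*d*(O + d) (H(d, O) = (O + d)*(2*d) = 2*d*(O + d))
(H(1, 3)*(-34))*6 = ((2*1*(3 + 1))*(-34))*6 = ((2*1*4)*(-34))*6 = (8*(-34))*6 = -272*6 = -1632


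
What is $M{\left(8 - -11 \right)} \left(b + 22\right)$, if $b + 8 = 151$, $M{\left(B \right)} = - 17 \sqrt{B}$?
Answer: $- 2805 \sqrt{19} \approx -12227.0$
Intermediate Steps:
$b = 143$ ($b = -8 + 151 = 143$)
$M{\left(8 - -11 \right)} \left(b + 22\right) = - 17 \sqrt{8 - -11} \left(143 + 22\right) = - 17 \sqrt{8 + 11} \cdot 165 = - 17 \sqrt{19} \cdot 165 = - 2805 \sqrt{19}$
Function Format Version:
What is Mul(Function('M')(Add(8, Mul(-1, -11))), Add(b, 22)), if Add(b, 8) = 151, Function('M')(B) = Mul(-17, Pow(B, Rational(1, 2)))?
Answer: Mul(-2805, Pow(19, Rational(1, 2))) ≈ -12227.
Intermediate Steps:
b = 143 (b = Add(-8, 151) = 143)
Mul(Function('M')(Add(8, Mul(-1, -11))), Add(b, 22)) = Mul(Mul(-17, Pow(Add(8, Mul(-1, -11)), Rational(1, 2))), Add(143, 22)) = Mul(Mul(-17, Pow(Add(8, 11), Rational(1, 2))), 165) = Mul(Mul(-17, Pow(19, Rational(1, 2))), 165) = Mul(-2805, Pow(19, Rational(1, 2)))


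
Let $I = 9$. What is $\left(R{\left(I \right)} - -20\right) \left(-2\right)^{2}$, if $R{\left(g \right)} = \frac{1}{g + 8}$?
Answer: $\frac{1364}{17} \approx 80.235$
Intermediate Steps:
$R{\left(g \right)} = \frac{1}{8 + g}$
$\left(R{\left(I \right)} - -20\right) \left(-2\right)^{2} = \left(\frac{1}{8 + 9} - -20\right) \left(-2\right)^{2} = \left(\frac{1}{17} + 20\right) 4 = \frac{341}{17} \cdot 4 = \frac{1364}{17}$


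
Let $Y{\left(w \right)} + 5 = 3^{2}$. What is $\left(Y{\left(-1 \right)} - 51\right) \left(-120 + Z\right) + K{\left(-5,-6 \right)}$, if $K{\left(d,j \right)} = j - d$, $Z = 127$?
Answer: $-330$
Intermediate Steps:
$Y{\left(w \right)} = 4$ ($Y{\left(w \right)} = -5 + 3^{2} = -5 + 9 = 4$)
$\left(Y{\left(-1 \right)} - 51\right) \left(-120 + Z\right) + K{\left(-5,-6 \right)} = \left(4 - 51\right) \left(-120 + 127\right) - 1 = \left(-47\right) 7 + \left(-6 + 5\right) = -329 - 1 = -330$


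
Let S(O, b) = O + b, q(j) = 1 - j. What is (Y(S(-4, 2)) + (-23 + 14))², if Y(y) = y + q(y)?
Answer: 64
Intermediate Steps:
Y(y) = 1 (Y(y) = y + (1 - y) = 1)
(Y(S(-4, 2)) + (-23 + 14))² = (1 + (-23 + 14))² = (1 - 9)² = (-8)² = 64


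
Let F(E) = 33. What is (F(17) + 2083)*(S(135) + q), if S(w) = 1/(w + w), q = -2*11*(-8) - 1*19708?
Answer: -5579510062/135 ≈ -4.1330e+7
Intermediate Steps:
q = -19532 (q = -22*(-8) - 19708 = 176 - 19708 = -19532)
S(w) = 1/(2*w)
(F(17) + 2083)*(S(135) + q) = (33 + 2083)*((½)/135 - 19532) = 2116*((½)*(1/135) - 19532) = 2116*(1/270 - 19532) = 2116*(-5273639/270) = -5579510062/135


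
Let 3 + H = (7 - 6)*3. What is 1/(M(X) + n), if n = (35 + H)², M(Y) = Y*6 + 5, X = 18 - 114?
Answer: 1/654 ≈ 0.0015291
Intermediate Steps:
H = 0 (H = -3 + (7 - 6)*3 = -3 + 1*3 = -3 + 3 = 0)
X = -96
M(Y) = 5 + 6*Y (M(Y) = 6*Y + 5 = 5 + 6*Y)
n = 1225 (n = (35 + 0)² = 35² = 1225)
1/(M(X) + n) = 1/((5 + 6*(-96)) + 1225) = 1/((5 - 576) + 1225) = 1/(-571 + 1225) = 1/654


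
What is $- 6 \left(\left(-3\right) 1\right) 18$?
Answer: $324$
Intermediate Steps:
$- 6 \left(\left(-3\right) 1\right) 18 = \left(-6\right) \left(-3\right) 18 = 18 \cdot 18 = 324$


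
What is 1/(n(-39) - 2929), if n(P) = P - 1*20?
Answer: -1/2988 ≈ -0.00033467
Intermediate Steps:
n(P) = -20 + P (n(P) = P - 20 = -20 + P)
1/(n(-39) - 2929) = 1/((-20 - 39) - 2929) = 1/(-59 - 2929) = 1/(-2988) = -1/2988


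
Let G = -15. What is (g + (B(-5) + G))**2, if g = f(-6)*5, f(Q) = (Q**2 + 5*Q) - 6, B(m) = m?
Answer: 400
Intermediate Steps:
f(Q) = -6 + Q**2 + 5*Q
g = 0 (g = (-6 + (-6)**2 + 5*(-6))*5 = (-6 + 36 - 30)*5 = 0*5 = 0)
(g + (B(-5) + G))**2 = (0 + (-5 - 15))**2 = (0 - 20)**2 = (-20)**2 = 400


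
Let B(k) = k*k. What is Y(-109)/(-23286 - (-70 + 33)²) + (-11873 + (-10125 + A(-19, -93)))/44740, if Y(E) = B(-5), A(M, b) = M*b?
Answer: -99982761/220612940 ≈ -0.45320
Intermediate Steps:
B(k) = k²
Y(E) = 25 (Y(E) = (-5)² = 25)
Y(-109)/(-23286 - (-70 + 33)²) + (-11873 + (-10125 + A(-19, -93)))/44740 = 25/(-23286 - (-70 + 33)²) + (-11873 + (-10125 - 19*(-93)))/44740 = 25/(-23286 - 1*(-37)²) + (-11873 + (-10125 + 1767))*(1/44740) = 25/(-23286 - 1*1369) + (-11873 - 8358)*(1/44740) = 25/(-23286 - 1369) - 20231*1/44740 = 25/(-24655) - 20231/44740 = 25*(-1/24655) - 20231/44740 = -5/4931 - 20231/44740 = -99982761/220612940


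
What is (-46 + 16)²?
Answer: 900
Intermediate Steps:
(-46 + 16)² = (-30)² = 900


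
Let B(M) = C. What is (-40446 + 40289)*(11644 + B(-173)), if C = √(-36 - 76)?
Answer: -1828108 - 628*I*√7 ≈ -1.8281e+6 - 1661.5*I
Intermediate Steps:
C = 4*I*√7 (C = √(-112) = 4*I*√7 ≈ 10.583*I)
B(M) = 4*I*√7
(-40446 + 40289)*(11644 + B(-173)) = (-40446 + 40289)*(11644 + 4*I*√7) = -157*(11644 + 4*I*√7) = -1828108 - 628*I*√7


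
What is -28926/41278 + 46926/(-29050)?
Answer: -694327932/299781475 ≈ -2.3161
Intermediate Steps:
-28926/41278 + 46926/(-29050) = -28926*1/41278 + 46926*(-1/29050) = -14463/20639 - 23463/14525 = -694327932/299781475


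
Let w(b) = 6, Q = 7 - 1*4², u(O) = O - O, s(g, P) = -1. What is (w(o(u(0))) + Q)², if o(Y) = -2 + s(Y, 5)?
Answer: 9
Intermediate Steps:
u(O) = 0
o(Y) = -3 (o(Y) = -2 - 1 = -3)
Q = -9 (Q = 7 - 1*16 = 7 - 16 = -9)
(w(o(u(0))) + Q)² = (6 - 9)² = (-3)² = 9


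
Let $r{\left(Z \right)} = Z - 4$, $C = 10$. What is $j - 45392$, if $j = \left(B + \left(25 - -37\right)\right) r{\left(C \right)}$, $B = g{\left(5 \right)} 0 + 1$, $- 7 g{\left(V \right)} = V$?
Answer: $-45014$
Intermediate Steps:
$g{\left(V \right)} = - \frac{V}{7}$
$r{\left(Z \right)} = -4 + Z$ ($r{\left(Z \right)} = Z - 4 = -4 + Z$)
$B = 1$ ($B = \left(- \frac{1}{7}\right) 5 \cdot 0 + 1 = \left(- \frac{5}{7}\right) 0 + 1 = 0 + 1 = 1$)
$j = 378$ ($j = \left(1 + \left(25 - -37\right)\right) \left(-4 + 10\right) = \left(1 + \left(25 + 37\right)\right) 6 = \left(1 + 62\right) 6 = 63 \cdot 6 = 378$)
$j - 45392 = 378 - 45392 = -45014$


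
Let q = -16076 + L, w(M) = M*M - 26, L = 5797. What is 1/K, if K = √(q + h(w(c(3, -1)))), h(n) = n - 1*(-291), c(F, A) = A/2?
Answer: -2*I*√40055/40055 ≈ -0.0099931*I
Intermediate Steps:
c(F, A) = A/2 (c(F, A) = A*(½) = A/2)
w(M) = -26 + M² (w(M) = M² - 26 = -26 + M²)
q = -10279 (q = -16076 + 5797 = -10279)
h(n) = 291 + n (h(n) = n + 291 = 291 + n)
K = I*√40055/2 (K = √(-10279 + (291 + (-26 + ((½)*(-1))²))) = √(-10279 + (291 + (-26 + (-½)²))) = √(-10279 + (291 + (-26 + ¼))) = √(-10279 + (291 - 103/4)) = √(-10279 + 1061/4) = √(-40055/4) = I*√40055/2 ≈ 100.07*I)
1/K = 1/(I*√40055/2) = -2*I*√40055/40055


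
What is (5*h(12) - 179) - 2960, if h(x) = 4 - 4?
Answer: -3139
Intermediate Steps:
h(x) = 0
(5*h(12) - 179) - 2960 = (5*0 - 179) - 2960 = (0 - 179) - 2960 = -179 - 2960 = -3139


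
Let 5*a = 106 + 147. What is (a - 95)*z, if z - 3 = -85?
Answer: 18204/5 ≈ 3640.8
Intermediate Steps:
z = -82 (z = 3 - 85 = -82)
a = 253/5 (a = (106 + 147)/5 = (1/5)*253 = 253/5 ≈ 50.600)
(a - 95)*z = (253/5 - 95)*(-82) = -222/5*(-82) = 18204/5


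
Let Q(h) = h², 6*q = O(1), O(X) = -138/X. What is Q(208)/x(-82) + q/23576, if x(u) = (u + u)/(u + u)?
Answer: 1019992041/23576 ≈ 43264.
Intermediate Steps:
x(u) = 1 (x(u) = (2*u)/((2*u)) = (2*u)*(1/(2*u)) = 1)
q = -23 (q = (-138/1)/6 = (-138*1)/6 = (⅙)*(-138) = -23)
Q(208)/x(-82) + q/23576 = 208²/1 - 23/23576 = 43264*1 - 23*1/23576 = 43264 - 23/23576 = 1019992041/23576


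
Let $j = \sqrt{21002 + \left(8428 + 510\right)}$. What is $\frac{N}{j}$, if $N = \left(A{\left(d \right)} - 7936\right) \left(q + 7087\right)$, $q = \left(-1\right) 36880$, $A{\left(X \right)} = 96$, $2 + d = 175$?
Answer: $\frac{7785904 \sqrt{7485}}{499} \approx 1.3499 \cdot 10^{6}$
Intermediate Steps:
$d = 173$ ($d = -2 + 175 = 173$)
$q = -36880$
$N = 233577120$ ($N = \left(96 - 7936\right) \left(-36880 + 7087\right) = \left(-7840\right) \left(-29793\right) = 233577120$)
$j = 2 \sqrt{7485}$ ($j = \sqrt{21002 + 8938} = \sqrt{29940} = 2 \sqrt{7485} \approx 173.03$)
$\frac{N}{j} = \frac{233577120}{2 \sqrt{7485}} = 233577120 \frac{\sqrt{7485}}{14970} = \frac{7785904 \sqrt{7485}}{499}$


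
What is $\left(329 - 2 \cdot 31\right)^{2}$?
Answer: $71289$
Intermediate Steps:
$\left(329 - 2 \cdot 31\right)^{2} = \left(329 - 62\right)^{2} = 267^{2} = 71289$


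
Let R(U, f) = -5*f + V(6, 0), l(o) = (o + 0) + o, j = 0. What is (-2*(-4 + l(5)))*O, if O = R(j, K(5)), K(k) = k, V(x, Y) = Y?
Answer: 300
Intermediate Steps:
l(o) = 2*o (l(o) = o + o = 2*o)
R(U, f) = -5*f (R(U, f) = -5*f + 0 = -5*f)
O = -25 (O = -5*5 = -25)
(-2*(-4 + l(5)))*O = -2*(-4 + 2*5)*(-25) = -2*(-4 + 10)*(-25) = -2*6*(-25) = -1*12*(-25) = -12*(-25) = 300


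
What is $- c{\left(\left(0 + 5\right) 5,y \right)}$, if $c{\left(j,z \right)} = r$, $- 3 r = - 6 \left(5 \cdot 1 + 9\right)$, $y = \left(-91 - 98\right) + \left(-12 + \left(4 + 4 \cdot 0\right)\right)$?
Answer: $-28$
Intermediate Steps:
$y = -197$ ($y = -189 + \left(-12 + \left(4 + 0\right)\right) = -189 + \left(-12 + 4\right) = -189 - 8 = -197$)
$r = 28$ ($r = - \frac{\left(-6\right) \left(5 \cdot 1 + 9\right)}{3} = - \frac{\left(-6\right) \left(5 + 9\right)}{3} = - \frac{\left(-6\right) 14}{3} = \left(- \frac{1}{3}\right) \left(-84\right) = 28$)
$c{\left(j,z \right)} = 28$
$- c{\left(\left(0 + 5\right) 5,y \right)} = \left(-1\right) 28 = -28$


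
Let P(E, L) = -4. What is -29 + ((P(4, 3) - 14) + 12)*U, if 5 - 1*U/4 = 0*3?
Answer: -149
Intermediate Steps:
U = 20 (U = 20 - 0*3 = 20 - 4*0 = 20 + 0 = 20)
-29 + ((P(4, 3) - 14) + 12)*U = -29 + ((-4 - 14) + 12)*20 = -29 + (-18 + 12)*20 = -29 - 6*20 = -29 - 120 = -149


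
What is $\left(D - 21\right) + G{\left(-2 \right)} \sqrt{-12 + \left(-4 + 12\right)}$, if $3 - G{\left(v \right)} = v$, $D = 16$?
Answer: $-5 + 10 i \approx -5.0 + 10.0 i$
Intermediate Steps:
$G{\left(v \right)} = 3 - v$
$\left(D - 21\right) + G{\left(-2 \right)} \sqrt{-12 + \left(-4 + 12\right)} = \left(16 - 21\right) + \left(3 - -2\right) \sqrt{-12 + \left(-4 + 12\right)} = \left(16 - 21\right) + \left(3 + 2\right) \sqrt{-12 + 8} = -5 + 5 \sqrt{-4} = -5 + 5 \cdot 2 i = -5 + 10 i$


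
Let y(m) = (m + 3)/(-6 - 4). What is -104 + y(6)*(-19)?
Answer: -869/10 ≈ -86.900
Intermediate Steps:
y(m) = -3/10 - m/10 (y(m) = (3 + m)/(-10) = (3 + m)*(-⅒) = -3/10 - m/10)
-104 + y(6)*(-19) = -104 + (-3/10 - ⅒*6)*(-19) = -104 + (-3/10 - ⅗)*(-19) = -104 - 9/10*(-19) = -104 + 171/10 = -869/10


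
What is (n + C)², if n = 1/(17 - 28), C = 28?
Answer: 94249/121 ≈ 778.92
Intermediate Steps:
n = -1/11 (n = 1/(-11) = -1/11 ≈ -0.090909)
(n + C)² = (-1/11 + 28)² = (307/11)² = 94249/121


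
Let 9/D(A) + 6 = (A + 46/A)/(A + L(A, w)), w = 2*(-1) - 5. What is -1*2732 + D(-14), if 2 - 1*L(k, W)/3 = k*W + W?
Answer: -31930195/11681 ≈ -2733.5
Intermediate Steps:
w = -7 (w = -2 - 5 = -7)
L(k, W) = 6 - 3*W - 3*W*k (L(k, W) = 6 - 3*(k*W + W) = 6 - 3*(W*k + W) = 6 - 3*(W + W*k) = 6 + (-3*W - 3*W*k) = 6 - 3*W - 3*W*k)
D(A) = 9/(-6 + (A + 46/A)/(27 + 22*A)) (D(A) = 9/(-6 + (A + 46/A)/(A + (6 - 3*(-7) - 3*(-7)*A))) = 9/(-6 + (A + 46/A)/(A + (6 + 21 + 21*A))) = 9/(-6 + (A + 46/A)/(A + (27 + 21*A))) = 9/(-6 + (A + 46/A)/(27 + 22*A)))
-1*2732 + D(-14) = -1*2732 + 9*(-14)*(-27 - 22*(-14))/(-46 + 131*(-14)² + 162*(-14)) = -2732 + 9*(-14)*(-27 + 308)/(-46 + 131*196 - 2268) = -2732 + 9*(-14)*281/(-46 + 25676 - 2268) = -2732 + 9*(-14)*281/23362 = -2732 + 9*(-14)*(1/23362)*281 = -2732 - 17703/11681 = -31930195/11681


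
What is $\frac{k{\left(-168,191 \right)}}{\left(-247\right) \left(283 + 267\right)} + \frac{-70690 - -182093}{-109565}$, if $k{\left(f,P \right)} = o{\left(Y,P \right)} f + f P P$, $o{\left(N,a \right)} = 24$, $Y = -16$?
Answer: $\frac{13136210341}{297688105} \approx 44.127$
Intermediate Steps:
$k{\left(f,P \right)} = 24 f + f P^{2}$ ($k{\left(f,P \right)} = 24 f + f P P = 24 f + P f P = 24 f + f P^{2}$)
$\frac{k{\left(-168,191 \right)}}{\left(-247\right) \left(283 + 267\right)} + \frac{-70690 - -182093}{-109565} = \frac{\left(-168\right) \left(24 + 191^{2}\right)}{\left(-247\right) \left(283 + 267\right)} + \frac{-70690 - -182093}{-109565} = \frac{\left(-168\right) \left(24 + 36481\right)}{\left(-247\right) 550} + \left(-70690 + 182093\right) \left(- \frac{1}{109565}\right) = \frac{\left(-168\right) 36505}{-135850} + 111403 \left(- \frac{1}{109565}\right) = \left(-6132840\right) \left(- \frac{1}{135850}\right) - \frac{111403}{109565} = \frac{613284}{13585} - \frac{111403}{109565} = \frac{13136210341}{297688105}$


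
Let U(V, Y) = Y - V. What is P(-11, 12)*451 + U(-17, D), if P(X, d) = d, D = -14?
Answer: 5415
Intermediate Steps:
P(-11, 12)*451 + U(-17, D) = 12*451 + (-14 - 1*(-17)) = 5412 + (-14 + 17) = 5412 + 3 = 5415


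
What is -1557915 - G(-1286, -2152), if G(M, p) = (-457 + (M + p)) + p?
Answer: -1551868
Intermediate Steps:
G(M, p) = -457 + M + 2*p (G(M, p) = (-457 + M + p) + p = -457 + M + 2*p)
-1557915 - G(-1286, -2152) = -1557915 - (-457 - 1286 + 2*(-2152)) = -1557915 - (-457 - 1286 - 4304) = -1557915 - 1*(-6047) = -1557915 + 6047 = -1551868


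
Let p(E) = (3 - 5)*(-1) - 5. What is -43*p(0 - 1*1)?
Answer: 129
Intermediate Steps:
p(E) = -3 (p(E) = -2*(-1) - 5 = 2 - 5 = -3)
-43*p(0 - 1*1) = -43*(-3) = 129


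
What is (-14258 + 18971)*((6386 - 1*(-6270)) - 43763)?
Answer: -146607291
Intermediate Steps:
(-14258 + 18971)*((6386 - 1*(-6270)) - 43763) = 4713*((6386 + 6270) - 43763) = 4713*(12656 - 43763) = 4713*(-31107) = -146607291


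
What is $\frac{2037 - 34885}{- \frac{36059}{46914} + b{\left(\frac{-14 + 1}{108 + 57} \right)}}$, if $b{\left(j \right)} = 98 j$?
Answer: $\frac{28252236320}{7302019} \approx 3869.1$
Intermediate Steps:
$\frac{2037 - 34885}{- \frac{36059}{46914} + b{\left(\frac{-14 + 1}{108 + 57} \right)}} = \frac{2037 - 34885}{- \frac{36059}{46914} + 98 \frac{-14 + 1}{108 + 57}} = \frac{2037 - 34885}{\left(-36059\right) \frac{1}{46914} + 98 \left(- \frac{13}{165}\right)} = \frac{2037 - 34885}{- \frac{36059}{46914} + 98 \left(\left(-13\right) \frac{1}{165}\right)} = - \frac{32848}{- \frac{36059}{46914} + 98 \left(- \frac{13}{165}\right)} = - \frac{32848}{- \frac{36059}{46914} - \frac{1274}{165}} = - \frac{32848}{- \frac{7302019}{860090}} = \left(-32848\right) \left(- \frac{860090}{7302019}\right) = \frac{28252236320}{7302019}$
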